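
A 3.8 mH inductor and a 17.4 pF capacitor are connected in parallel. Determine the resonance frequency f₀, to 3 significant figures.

619 kHz

ω₀ = 1/√(LC) = 1/√(0.0038 × 1.74e-11) = 3.889e+06 rad/s
f₀ = ω₀/(2π) = 619 kHz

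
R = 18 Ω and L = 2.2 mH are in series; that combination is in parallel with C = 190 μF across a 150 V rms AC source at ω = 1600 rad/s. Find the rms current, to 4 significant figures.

X_L = ωL = 3.520 Ω
X_C = 1/(ωC) = 3.289 Ω
Branch 1 (R+jX_L): Z₁ = 18.00 + j3.520 Ω, |Z₁| = 18.34 Ω
Branch 2 (−jX_C): Z₂ = −j3.289 Ω
Parallel: Z = Z₁Z₂/(Z₁+Z₂), |Z| = 3.352 Ω, ∠Z = -79.67°
I = V/|Z| = 150/3.352 = 44.76 A

44.76 A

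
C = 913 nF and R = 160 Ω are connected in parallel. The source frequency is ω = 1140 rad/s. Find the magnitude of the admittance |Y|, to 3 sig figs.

6.34 mS

X_C = 1/(ωC) = 961 Ω
Parallel: admittances add. Y = 1/R + jωC
Y = (0.00625 + j0.00104) S
|Y| = 0.00634 S → |Z| = 1/|Y| = 158 Ω, ∠Z = −∠Y = -9.45°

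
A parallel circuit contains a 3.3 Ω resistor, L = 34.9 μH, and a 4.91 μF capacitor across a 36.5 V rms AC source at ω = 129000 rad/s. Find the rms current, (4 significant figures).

X_L = ωL = 4.502 Ω
X_C = 1/(ωC) = 1.579 Ω
Parallel: admittances add. Y = 1/R + 1/(jωL) + jωC
Y = (0.3030 + j0.4113) S
|Y| = 0.5109 S → |Z| = 1/|Y| = 1.958 Ω, ∠Z = −∠Y = -53.62°
I = V/|Z| = 36.5/1.958 = 18.65 A

18.65 A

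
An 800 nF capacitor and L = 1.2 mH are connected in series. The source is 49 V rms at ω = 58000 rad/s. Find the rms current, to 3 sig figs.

1.02 A

X_L = ωL = 69.6 Ω
X_C = 1/(ωC) = 21.6 Ω
Net reactance X = X_L − X_C = 48.0 Ω
Z = j48.0 Ω
|Z| = √(0² + 48.0²) = 48.0 Ω
I = V/|Z| = 49/48.0 = 1.02 A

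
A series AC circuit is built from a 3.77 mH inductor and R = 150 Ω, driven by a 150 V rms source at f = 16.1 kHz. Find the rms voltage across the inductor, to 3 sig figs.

140 V

ω = 2πf = 101200 rad/s
X_L = ωL = 381 Ω
Z = 150 + j381 Ω
|Z| = √(150² + 381²) = 410 Ω
I = V/|Z| = 366 mA
V_L = I·|Z_L| = 0.366 × 381 = 140 V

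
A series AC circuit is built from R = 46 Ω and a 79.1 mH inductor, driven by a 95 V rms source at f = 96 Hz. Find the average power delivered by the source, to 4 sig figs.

94.51 W

ω = 2πf = 603.2 rad/s
X_L = ωL = 47.71 Ω
Z = 46.00 + j47.71 Ω
|Z| = √(46.00² + 47.71²) = 66.28 Ω
∠Z = arctan(47.71/46.00) = 46.05°
I = V/|Z| = 1.433 A
P = VI cos φ = 95 × 1.433 × cos(46.05°) = 94.51 W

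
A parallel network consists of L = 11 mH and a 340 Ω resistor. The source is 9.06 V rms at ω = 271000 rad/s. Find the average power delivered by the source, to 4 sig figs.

X_L = ωL = 2981 Ω
Parallel: admittances add. Y = 1/R + 1/(jωL)
Y = (0.002941 − j0.0003355) S
|Y| = 0.002960 S → |Z| = 1/|Y| = 337.8 Ω, ∠Z = −∠Y = 6.507°
I = V/|Z| = 26.82 mA
P = VI cos φ = 9.06 × 0.02682 × cos(6.507°) = 241.4 mW

241.4 mW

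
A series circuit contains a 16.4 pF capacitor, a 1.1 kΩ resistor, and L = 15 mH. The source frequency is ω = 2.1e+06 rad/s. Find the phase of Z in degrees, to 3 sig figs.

X_L = ωL = 31500 Ω
X_C = 1/(ωC) = 29000 Ω
Net reactance X = X_L − X_C = 2460 Ω
Z = 1100 + j2460 Ω
|Z| = √(1100² + 2460²) = 2700 Ω
∠Z = arctan(2460/1100) = 65.9°

65.9°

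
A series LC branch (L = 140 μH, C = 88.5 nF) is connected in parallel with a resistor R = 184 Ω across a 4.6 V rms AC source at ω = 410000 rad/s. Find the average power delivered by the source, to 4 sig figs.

115.0 mW

X_L = ωL = 57.40 Ω
X_C = 1/(ωC) = 27.56 Ω
Branch 1: Z₁ = R = 184.0 Ω
Branch 2 (series LC): Z₂ = j(X_L − X_C) = j29.84 Ω
Parallel: Z = Z₁Z₂/(Z₁+Z₂), |Z| = 29.46 Ω, ∠Z = 80.79°
I = V/|Z| = 156.2 mA
P = VI cos φ = 4.6 × 0.1562 × cos(80.79°) = 115.0 mW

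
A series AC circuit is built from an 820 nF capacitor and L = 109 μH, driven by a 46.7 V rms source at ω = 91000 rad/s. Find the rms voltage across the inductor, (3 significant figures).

133 V

X_L = ωL = 9.92 Ω
X_C = 1/(ωC) = 13.4 Ω
Net reactance X = X_L − X_C = -3.48 Ω
Z = − j3.48 Ω
|Z| = √(0² + 3.48²) = 3.48 Ω
I = V/|Z| = 13.4 A
V_L = I·|Z_L| = 13.4 × 9.92 = 133 V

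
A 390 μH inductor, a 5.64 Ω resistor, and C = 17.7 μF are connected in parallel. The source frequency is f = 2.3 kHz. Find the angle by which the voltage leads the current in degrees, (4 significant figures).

-23.84°

ω = 2πf = 14450 rad/s
X_L = ωL = 5.636 Ω
X_C = 1/(ωC) = 3.909 Ω
Parallel: admittances add. Y = 1/R + 1/(jωL) + jωC
Y = (0.1773 + j0.07836) S
|Y| = 0.1938 S → |Z| = 1/|Y| = 5.159 Ω, ∠Z = −∠Y = -23.84°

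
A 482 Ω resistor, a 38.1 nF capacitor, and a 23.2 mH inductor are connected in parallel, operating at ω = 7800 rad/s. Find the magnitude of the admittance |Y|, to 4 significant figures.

5.625 mS

X_L = ωL = 181.0 Ω
X_C = 1/(ωC) = 3365 Ω
Parallel: admittances add. Y = 1/R + 1/(jωL) + jωC
Y = (0.002075 − j0.005229) S
|Y| = 0.005625 S → |Z| = 1/|Y| = 177.8 Ω, ∠Z = −∠Y = 68.36°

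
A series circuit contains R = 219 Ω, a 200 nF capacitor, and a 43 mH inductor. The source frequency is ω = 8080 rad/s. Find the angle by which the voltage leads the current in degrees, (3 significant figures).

-51.1°

X_L = ωL = 347 Ω
X_C = 1/(ωC) = 619 Ω
Net reactance X = X_L − X_C = -271 Ω
Z = 219 − j271 Ω
|Z| = √(219² + 271²) = 349 Ω
∠Z = arctan(-271/219) = -51.1°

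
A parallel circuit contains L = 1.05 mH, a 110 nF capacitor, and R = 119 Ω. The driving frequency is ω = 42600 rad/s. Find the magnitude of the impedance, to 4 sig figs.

51.11 Ω

X_L = ωL = 44.73 Ω
X_C = 1/(ωC) = 213.4 Ω
Parallel: admittances add. Y = 1/R + 1/(jωL) + jωC
Y = (0.008403 − j0.01767) S
|Y| = 0.01957 S → |Z| = 1/|Y| = 51.11 Ω, ∠Z = −∠Y = 64.57°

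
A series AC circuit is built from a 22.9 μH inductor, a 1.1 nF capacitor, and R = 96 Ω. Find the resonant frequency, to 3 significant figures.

ω₀ = 1/√(LC) = 1/√(2.29e-05 × 1.1e-09) = 6.301e+06 rad/s
f₀ = ω₀/(2π) = 1.00 MHz

1.00 MHz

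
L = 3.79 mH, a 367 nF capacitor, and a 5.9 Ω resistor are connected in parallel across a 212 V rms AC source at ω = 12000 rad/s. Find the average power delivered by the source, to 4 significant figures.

X_L = ωL = 45.48 Ω
X_C = 1/(ωC) = 227.1 Ω
Parallel: admittances add. Y = 1/R + 1/(jωL) + jωC
Y = (0.1695 − j0.01758) S
|Y| = 0.1704 S → |Z| = 1/|Y| = 5.869 Ω, ∠Z = −∠Y = 5.923°
I = V/|Z| = 36.13 A
P = VI cos φ = 212 × 36.13 × cos(5.923°) = 7.618 kW

7.618 kW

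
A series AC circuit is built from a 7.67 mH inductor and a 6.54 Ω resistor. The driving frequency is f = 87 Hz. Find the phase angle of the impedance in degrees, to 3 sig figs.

32.7°

ω = 2πf = 546.6 rad/s
X_L = ωL = 4.19 Ω
Z = 6.54 + j4.19 Ω
|Z| = √(6.54² + 4.19²) = 7.77 Ω
∠Z = arctan(4.19/6.54) = 32.7°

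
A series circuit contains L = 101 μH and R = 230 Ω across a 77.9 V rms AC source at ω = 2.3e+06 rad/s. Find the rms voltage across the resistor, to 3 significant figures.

X_L = ωL = 232 Ω
Z = 230 + j232 Ω
|Z| = √(230² + 232²) = 327 Ω
I = V/|Z| = 238 mA
V_R = I·|Z_R| = 0.238 × 230 = 54.8 V

54.8 V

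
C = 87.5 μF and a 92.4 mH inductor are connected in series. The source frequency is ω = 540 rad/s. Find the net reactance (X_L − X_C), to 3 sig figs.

28.7 Ω

X_L = ωL = 49.9 Ω
X_C = 1/(ωC) = 21.2 Ω
X = 49.9 − 21.2 = 28.7 Ω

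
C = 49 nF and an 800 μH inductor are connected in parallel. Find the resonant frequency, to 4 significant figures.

ω₀ = 1/√(LC) = 1/√(0.0008 × 4.9e-08) = 159700 rad/s
f₀ = ω₀/(2π) = 25.42 kHz

25.42 kHz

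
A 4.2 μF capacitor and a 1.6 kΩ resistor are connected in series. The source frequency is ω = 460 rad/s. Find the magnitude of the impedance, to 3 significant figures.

1680 Ω

X_C = 1/(ωC) = 518 Ω
Z = 1600 − j518 Ω
|Z| = √(1600² + 518²) = 1680 Ω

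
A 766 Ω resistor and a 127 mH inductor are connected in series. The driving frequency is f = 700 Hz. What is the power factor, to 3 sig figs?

0.808

ω = 2πf = 4398 rad/s
X_L = ωL = 559 Ω
Z = 766 + j559 Ω
|Z| = √(766² + 559²) = 948 Ω
∠Z = arctan(559/766) = 36.1°
cos φ = cos(36.1°) = 0.808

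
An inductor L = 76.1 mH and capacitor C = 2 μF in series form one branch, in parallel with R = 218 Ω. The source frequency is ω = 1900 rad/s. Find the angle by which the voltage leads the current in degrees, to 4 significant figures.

-61.46°

X_L = ωL = 144.6 Ω
X_C = 1/(ωC) = 263.2 Ω
Branch 1: Z₁ = R = 218.0 Ω
Branch 2 (series LC): Z₂ = j(X_L − X_C) = −j118.6 Ω
Parallel: Z = Z₁Z₂/(Z₁+Z₂), |Z| = 104.2 Ω, ∠Z = -61.46°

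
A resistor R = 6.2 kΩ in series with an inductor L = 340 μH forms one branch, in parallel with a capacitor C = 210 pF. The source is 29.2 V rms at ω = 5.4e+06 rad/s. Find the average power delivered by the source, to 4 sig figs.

126.4 mW

X_L = ωL = 1836 Ω
X_C = 1/(ωC) = 881.8 Ω
Branch 1 (R+jX_L): Z₁ = 6200 + j1836 Ω, |Z₁| = 6466 Ω
Branch 2 (−jX_C): Z₂ = −j881.8 Ω
Parallel: Z = Z₁Z₂/(Z₁+Z₂), |Z| = 909.0 Ω, ∠Z = -82.25°
I = V/|Z| = 32.12 mA
P = VI cos φ = 29.2 × 0.03212 × cos(-82.25°) = 126.4 mW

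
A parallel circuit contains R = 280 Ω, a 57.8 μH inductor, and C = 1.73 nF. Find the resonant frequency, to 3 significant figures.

ω₀ = 1/√(LC) = 1/√(5.78e-05 × 1.73e-09) = 3.162e+06 rad/s
f₀ = ω₀/(2π) = 503 kHz

503 kHz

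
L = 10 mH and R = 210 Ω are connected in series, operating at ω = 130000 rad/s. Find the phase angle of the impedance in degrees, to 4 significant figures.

X_L = ωL = 1300 Ω
Z = 210.0 + j1300 Ω
|Z| = √(210.0² + 1300²) = 1317 Ω
∠Z = arctan(1300/210.0) = 80.82°

80.82°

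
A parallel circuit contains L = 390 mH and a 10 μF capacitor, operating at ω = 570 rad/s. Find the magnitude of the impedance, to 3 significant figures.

X_L = ωL = 222 Ω
X_C = 1/(ωC) = 175 Ω
Parallel: admittances add. Y = 1/(jωL) + jωC
Y = (0 + j0.00120) S
|Y| = 0.00120 S → |Z| = 1/|Y| = 832 Ω, ∠Z = −∠Y = -90.0°

832 Ω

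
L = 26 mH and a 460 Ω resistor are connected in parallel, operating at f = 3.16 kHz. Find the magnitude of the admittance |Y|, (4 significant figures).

2.912 mS

ω = 2πf = 19850 rad/s
X_L = ωL = 516.2 Ω
Parallel: admittances add. Y = 1/R + 1/(jωL)
Y = (0.002174 − j0.001937) S
|Y| = 0.002912 S → |Z| = 1/|Y| = 343.4 Ω, ∠Z = −∠Y = 41.70°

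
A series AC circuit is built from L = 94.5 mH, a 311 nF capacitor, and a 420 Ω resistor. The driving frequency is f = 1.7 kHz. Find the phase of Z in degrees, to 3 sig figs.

ω = 2πf = 10680 rad/s
X_L = ωL = 1010 Ω
X_C = 1/(ωC) = 301 Ω
Net reactance X = X_L − X_C = 708 Ω
Z = 420 + j708 Ω
|Z| = √(420² + 708²) = 824 Ω
∠Z = arctan(708/420) = 59.3°

59.3°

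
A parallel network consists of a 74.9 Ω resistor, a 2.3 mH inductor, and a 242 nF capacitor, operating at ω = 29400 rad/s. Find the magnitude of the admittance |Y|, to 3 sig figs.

X_L = ωL = 67.6 Ω
X_C = 1/(ωC) = 141 Ω
Parallel: admittances add. Y = 1/R + 1/(jωL) + jωC
Y = (0.0134 − j0.00767) S
|Y| = 0.0154 S → |Z| = 1/|Y| = 64.9 Ω, ∠Z = −∠Y = 29.9°

15.4 mS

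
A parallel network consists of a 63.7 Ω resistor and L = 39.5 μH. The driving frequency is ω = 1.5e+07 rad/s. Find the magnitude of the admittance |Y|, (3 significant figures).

15.8 mS

X_L = ωL = 592 Ω
Parallel: admittances add. Y = 1/R + 1/(jωL)
Y = (0.0157 − j0.00169) S
|Y| = 0.0158 S → |Z| = 1/|Y| = 63.3 Ω, ∠Z = −∠Y = 6.14°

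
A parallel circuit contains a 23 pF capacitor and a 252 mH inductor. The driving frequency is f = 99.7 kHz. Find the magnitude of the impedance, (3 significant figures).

ω = 2πf = 626400 rad/s
X_L = ωL = 158000 Ω
X_C = 1/(ωC) = 69400 Ω
Parallel: admittances add. Y = 1/(jωL) + jωC
Y = (0 + j8.07e-06) S
|Y| = 8.07e-06 S → |Z| = 1/|Y| = 124000 Ω, ∠Z = −∠Y = -90.0°

124000 Ω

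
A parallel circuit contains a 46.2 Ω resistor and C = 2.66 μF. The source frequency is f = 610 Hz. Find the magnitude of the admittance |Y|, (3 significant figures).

23.9 mS

ω = 2πf = 3833 rad/s
X_C = 1/(ωC) = 98.1 Ω
Parallel: admittances add. Y = 1/R + jωC
Y = (0.0216 + j0.0102) S
|Y| = 0.0239 S → |Z| = 1/|Y| = 41.8 Ω, ∠Z = −∠Y = -25.2°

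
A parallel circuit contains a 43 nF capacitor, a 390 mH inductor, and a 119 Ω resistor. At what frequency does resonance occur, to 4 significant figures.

ω₀ = 1/√(LC) = 1/√(0.39 × 4.3e-08) = 7722 rad/s
f₀ = ω₀/(2π) = 1.229 kHz

1.229 kHz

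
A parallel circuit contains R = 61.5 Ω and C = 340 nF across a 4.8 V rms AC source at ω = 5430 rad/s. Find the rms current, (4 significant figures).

78.55 mA

X_C = 1/(ωC) = 541.7 Ω
Parallel: admittances add. Y = 1/R + jωC
Y = (0.01626 + j0.001846) S
|Y| = 0.01636 S → |Z| = 1/|Y| = 61.11 Ω, ∠Z = −∠Y = -6.478°
I = V/|Z| = 4.8/61.11 = 78.55 mA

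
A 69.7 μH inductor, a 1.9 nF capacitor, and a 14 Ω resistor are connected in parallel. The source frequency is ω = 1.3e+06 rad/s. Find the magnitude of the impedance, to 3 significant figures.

X_L = ωL = 90.6 Ω
X_C = 1/(ωC) = 405 Ω
Parallel: admittances add. Y = 1/R + 1/(jωL) + jωC
Y = (0.0714 − j0.00857) S
|Y| = 0.0719 S → |Z| = 1/|Y| = 13.9 Ω, ∠Z = −∠Y = 6.84°

13.9 Ω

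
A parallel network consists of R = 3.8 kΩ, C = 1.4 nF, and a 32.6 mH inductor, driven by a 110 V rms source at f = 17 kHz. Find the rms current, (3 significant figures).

32.7 mA

ω = 2πf = 106800 rad/s
X_L = ωL = 3480 Ω
X_C = 1/(ωC) = 6690 Ω
Parallel: admittances add. Y = 1/R + 1/(jωL) + jωC
Y = (0.000263 − j0.000138) S
|Y| = 0.000297 S → |Z| = 1/|Y| = 3370 Ω, ∠Z = −∠Y = 27.6°
I = V/|Z| = 110/3370 = 32.7 mA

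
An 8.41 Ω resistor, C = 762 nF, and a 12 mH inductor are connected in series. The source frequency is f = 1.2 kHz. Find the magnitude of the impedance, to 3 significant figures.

84.0 Ω

ω = 2πf = 7540 rad/s
X_L = ωL = 90.5 Ω
X_C = 1/(ωC) = 174 Ω
Net reactance X = X_L − X_C = -83.6 Ω
Z = 8.41 − j83.6 Ω
|Z| = √(8.41² + 83.6²) = 84.0 Ω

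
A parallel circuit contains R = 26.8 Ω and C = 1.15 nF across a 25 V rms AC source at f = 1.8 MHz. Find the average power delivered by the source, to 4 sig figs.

ω = 2πf = 1.131e+07 rad/s
X_C = 1/(ωC) = 76.89 Ω
Parallel: admittances add. Y = 1/R + jωC
Y = (0.03731 + j0.01301) S
|Y| = 0.03952 S → |Z| = 1/|Y| = 25.31 Ω, ∠Z = −∠Y = -19.22°
I = V/|Z| = 987.9 mA
P = VI cos φ = 25 × 0.9879 × cos(-19.22°) = 23.32 W

23.32 W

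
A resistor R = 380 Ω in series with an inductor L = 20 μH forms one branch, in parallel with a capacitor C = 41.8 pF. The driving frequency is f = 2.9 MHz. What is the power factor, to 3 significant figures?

0.927

ω = 2πf = 1.822e+07 rad/s
X_L = ωL = 364 Ω
X_C = 1/(ωC) = 1310 Ω
Branch 1 (R+jX_L): Z₁ = 380 + j364 Ω, |Z₁| = 527 Ω
Branch 2 (−jX_C): Z₂ = −j1310 Ω
Parallel: Z = Z₁Z₂/(Z₁+Z₂), |Z| = 677 Ω, ∠Z = 22.0°
cos φ = cos(22.0°) = 0.927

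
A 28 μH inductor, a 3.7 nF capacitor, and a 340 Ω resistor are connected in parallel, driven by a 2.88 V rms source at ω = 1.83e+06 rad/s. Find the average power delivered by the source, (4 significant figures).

X_L = ωL = 51.24 Ω
X_C = 1/(ωC) = 147.7 Ω
Parallel: admittances add. Y = 1/R + 1/(jωL) + jωC
Y = (0.002941 − j0.01275) S
|Y| = 0.01308 S → |Z| = 1/|Y| = 76.45 Ω, ∠Z = −∠Y = 77.01°
I = V/|Z| = 37.67 mA
P = VI cos φ = 2.88 × 0.03767 × cos(77.01°) = 24.40 mW

24.40 mW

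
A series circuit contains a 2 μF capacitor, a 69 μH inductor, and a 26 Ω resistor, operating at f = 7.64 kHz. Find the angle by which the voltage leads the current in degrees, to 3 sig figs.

-15.3°

ω = 2πf = 48000 rad/s
X_L = ωL = 3.31 Ω
X_C = 1/(ωC) = 10.4 Ω
Net reactance X = X_L − X_C = -7.10 Ω
Z = 26.0 − j7.10 Ω
|Z| = √(26.0² + 7.10²) = 27.0 Ω
∠Z = arctan(-7.10/26.0) = -15.3°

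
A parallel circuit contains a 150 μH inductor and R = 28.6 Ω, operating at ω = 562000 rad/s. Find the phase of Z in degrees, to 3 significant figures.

18.7°

X_L = ωL = 84.3 Ω
Parallel: admittances add. Y = 1/R + 1/(jωL)
Y = (0.0350 − j0.0119) S
|Y| = 0.0369 S → |Z| = 1/|Y| = 27.1 Ω, ∠Z = −∠Y = 18.7°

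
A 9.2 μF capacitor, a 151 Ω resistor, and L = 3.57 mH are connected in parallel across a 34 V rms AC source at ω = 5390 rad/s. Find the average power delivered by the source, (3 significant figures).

X_L = ωL = 19.2 Ω
X_C = 1/(ωC) = 20.2 Ω
Parallel: admittances add. Y = 1/R + 1/(jωL) + jωC
Y = (0.00662 − j0.00238) S
|Y| = 0.00704 S → |Z| = 1/|Y| = 142 Ω, ∠Z = −∠Y = 19.8°
I = V/|Z| = 239 mA
P = VI cos φ = 34 × 0.239 × cos(19.8°) = 7.66 W

7.66 W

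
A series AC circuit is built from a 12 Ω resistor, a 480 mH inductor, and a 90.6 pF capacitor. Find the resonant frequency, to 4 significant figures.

24.13 kHz

ω₀ = 1/√(LC) = 1/√(0.48 × 9.06e-11) = 151600 rad/s
f₀ = ω₀/(2π) = 24.13 kHz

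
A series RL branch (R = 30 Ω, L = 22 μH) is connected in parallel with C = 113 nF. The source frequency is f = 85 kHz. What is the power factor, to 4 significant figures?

ω = 2πf = 534100 rad/s
X_L = ωL = 11.75 Ω
X_C = 1/(ωC) = 16.57 Ω
Branch 1 (R+jX_L): Z₁ = 30.00 + j11.75 Ω, |Z₁| = 32.22 Ω
Branch 2 (−jX_C): Z₂ = −j16.57 Ω
Parallel: Z = Z₁Z₂/(Z₁+Z₂), |Z| = 17.57 Ω, ∠Z = -59.48°
cos φ = cos(-59.48°) = 0.5078

0.5078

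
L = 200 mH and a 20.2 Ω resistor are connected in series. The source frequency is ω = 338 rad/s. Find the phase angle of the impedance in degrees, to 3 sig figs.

X_L = ωL = 67.6 Ω
Z = 20.2 + j67.6 Ω
|Z| = √(20.2² + 67.6²) = 70.6 Ω
∠Z = arctan(67.6/20.2) = 73.4°

73.4°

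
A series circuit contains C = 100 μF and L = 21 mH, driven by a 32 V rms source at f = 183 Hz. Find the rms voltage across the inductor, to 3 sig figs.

ω = 2πf = 1150 rad/s
X_L = ωL = 24.1 Ω
X_C = 1/(ωC) = 8.70 Ω
Net reactance X = X_L − X_C = 15.4 Ω
Z = j15.4 Ω
|Z| = √(0² + 15.4²) = 15.4 Ω
I = V/|Z| = 2.07 A
V_L = I·|Z_L| = 2.07 × 24.1 = 50.0 V

50.0 V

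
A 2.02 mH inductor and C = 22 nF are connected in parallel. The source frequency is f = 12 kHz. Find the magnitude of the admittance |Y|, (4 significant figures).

4.907 mS

ω = 2πf = 75400 rad/s
X_L = ωL = 152.3 Ω
X_C = 1/(ωC) = 602.9 Ω
Parallel: admittances add. Y = 1/(jωL) + jωC
Y = (0 − j0.004907) S
|Y| = 0.004907 S → |Z| = 1/|Y| = 203.8 Ω, ∠Z = −∠Y = 90.00°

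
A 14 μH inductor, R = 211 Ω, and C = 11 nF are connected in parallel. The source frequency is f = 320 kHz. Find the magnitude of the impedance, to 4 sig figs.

ω = 2πf = 2.011e+06 rad/s
X_L = ωL = 28.15 Ω
X_C = 1/(ωC) = 45.21 Ω
Parallel: admittances add. Y = 1/R + 1/(jωL) + jωC
Y = (0.004739 − j0.01341) S
|Y| = 0.01422 S → |Z| = 1/|Y| = 70.31 Ω, ∠Z = −∠Y = 70.53°

70.31 Ω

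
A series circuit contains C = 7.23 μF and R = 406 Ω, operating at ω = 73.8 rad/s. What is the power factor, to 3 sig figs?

0.212

X_C = 1/(ωC) = 1870 Ω
Z = 406 − j1870 Ω
|Z| = √(406² + 1870²) = 1920 Ω
∠Z = arctan(-1870/406) = -77.8°
cos φ = cos(-77.8°) = 0.212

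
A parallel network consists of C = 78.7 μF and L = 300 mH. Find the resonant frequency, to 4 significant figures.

32.75 Hz

ω₀ = 1/√(LC) = 1/√(0.3 × 7.87e-05) = 205.8 rad/s
f₀ = ω₀/(2π) = 32.75 Hz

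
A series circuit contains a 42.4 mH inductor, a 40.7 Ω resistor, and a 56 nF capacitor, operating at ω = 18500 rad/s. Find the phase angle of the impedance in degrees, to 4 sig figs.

-77.32°

X_L = ωL = 784.4 Ω
X_C = 1/(ωC) = 965.3 Ω
Net reactance X = X_L − X_C = -180.9 Ω
Z = 40.70 − j180.9 Ω
|Z| = √(40.70² + 180.9²) = 185.4 Ω
∠Z = arctan(-180.9/40.70) = -77.32°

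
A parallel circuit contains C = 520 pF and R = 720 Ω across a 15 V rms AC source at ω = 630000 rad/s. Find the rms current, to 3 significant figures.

X_C = 1/(ωC) = 3050 Ω
Parallel: admittances add. Y = 1/R + jωC
Y = (0.00139 + j0.000328) S
|Y| = 0.00143 S → |Z| = 1/|Y| = 701 Ω, ∠Z = −∠Y = -13.3°
I = V/|Z| = 15/701 = 21.4 mA

21.4 mA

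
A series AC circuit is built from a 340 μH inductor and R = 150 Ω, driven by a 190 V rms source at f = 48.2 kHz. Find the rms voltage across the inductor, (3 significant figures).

ω = 2πf = 302800 rad/s
X_L = ωL = 103 Ω
Z = 150 + j103 Ω
|Z| = √(150² + 103²) = 182 Ω
I = V/|Z| = 1.04 A
V_L = I·|Z_L| = 1.04 × 103 = 108 V

108 V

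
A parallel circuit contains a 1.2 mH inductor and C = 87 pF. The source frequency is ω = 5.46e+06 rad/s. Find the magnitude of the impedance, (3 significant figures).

X_L = ωL = 6550 Ω
X_C = 1/(ωC) = 2110 Ω
Parallel: admittances add. Y = 1/(jωL) + jωC
Y = (0 + j0.000322) S
|Y| = 0.000322 S → |Z| = 1/|Y| = 3100 Ω, ∠Z = −∠Y = -90.0°

3100 Ω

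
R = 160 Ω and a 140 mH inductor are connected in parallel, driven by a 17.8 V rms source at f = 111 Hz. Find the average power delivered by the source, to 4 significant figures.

ω = 2πf = 697.4 rad/s
X_L = ωL = 97.64 Ω
Parallel: admittances add. Y = 1/R + 1/(jωL)
Y = (0.006250 − j0.01024) S
|Y| = 0.01200 S → |Z| = 1/|Y| = 83.35 Ω, ∠Z = −∠Y = 58.61°
I = V/|Z| = 213.6 mA
P = VI cos φ = 17.8 × 0.2136 × cos(58.61°) = 1.980 W

1.980 W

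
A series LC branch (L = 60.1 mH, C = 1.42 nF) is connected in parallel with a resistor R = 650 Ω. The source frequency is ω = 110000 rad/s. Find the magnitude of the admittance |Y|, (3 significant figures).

5.03 mS

X_L = ωL = 6610 Ω
X_C = 1/(ωC) = 6400 Ω
Branch 1: Z₁ = R = 650 Ω
Branch 2 (series LC): Z₂ = j(X_L − X_C) = j209 Ω
Parallel: Z = Z₁Z₂/(Z₁+Z₂), |Z| = 199 Ω, ∠Z = 72.2°
|Y| = 1/|Z| = 5.03 mS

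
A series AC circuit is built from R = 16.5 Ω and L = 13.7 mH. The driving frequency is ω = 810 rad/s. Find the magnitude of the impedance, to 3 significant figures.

X_L = ωL = 11.1 Ω
Z = 16.5 + j11.1 Ω
|Z| = √(16.5² + 11.1²) = 19.9 Ω

19.9 Ω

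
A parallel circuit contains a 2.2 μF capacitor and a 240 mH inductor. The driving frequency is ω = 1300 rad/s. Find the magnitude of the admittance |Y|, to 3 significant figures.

X_L = ωL = 312 Ω
X_C = 1/(ωC) = 350 Ω
Parallel: admittances add. Y = 1/(jωL) + jωC
Y = (0 − j0.000345) S
|Y| = 0.000345 S → |Z| = 1/|Y| = 2900 Ω, ∠Z = −∠Y = 90.0°

345 μS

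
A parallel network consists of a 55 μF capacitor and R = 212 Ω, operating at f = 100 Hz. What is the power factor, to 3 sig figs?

ω = 2πf = 628.3 rad/s
X_C = 1/(ωC) = 28.9 Ω
Parallel: admittances add. Y = 1/R + jωC
Y = (0.00472 + j0.0346) S
|Y| = 0.0349 S → |Z| = 1/|Y| = 28.7 Ω, ∠Z = −∠Y = -82.2°
cos φ = cos(-82.2°) = 0.135

0.135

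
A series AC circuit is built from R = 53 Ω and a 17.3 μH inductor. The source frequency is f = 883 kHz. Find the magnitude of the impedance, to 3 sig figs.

ω = 2πf = 5.548e+06 rad/s
X_L = ωL = 96.0 Ω
Z = 53.0 + j96.0 Ω
|Z| = √(53.0² + 96.0²) = 110 Ω

110 Ω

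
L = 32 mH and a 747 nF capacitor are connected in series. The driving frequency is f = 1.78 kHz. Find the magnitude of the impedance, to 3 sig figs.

238 Ω

ω = 2πf = 11180 rad/s
X_L = ωL = 358 Ω
X_C = 1/(ωC) = 120 Ω
Net reactance X = X_L − X_C = 238 Ω
Z = j238 Ω
|Z| = √(0² + 238²) = 238 Ω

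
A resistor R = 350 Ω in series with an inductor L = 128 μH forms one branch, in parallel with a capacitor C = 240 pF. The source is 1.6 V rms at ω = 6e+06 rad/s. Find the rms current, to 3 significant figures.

976 μA

X_L = ωL = 768 Ω
X_C = 1/(ωC) = 694 Ω
Branch 1 (R+jX_L): Z₁ = 350 + j768 Ω, |Z₁| = 844 Ω
Branch 2 (−jX_C): Z₂ = −j694 Ω
Parallel: Z = Z₁Z₂/(Z₁+Z₂), |Z| = 1640 Ω, ∠Z = -36.4°
I = V/|Z| = 1.6/1640 = 976 μA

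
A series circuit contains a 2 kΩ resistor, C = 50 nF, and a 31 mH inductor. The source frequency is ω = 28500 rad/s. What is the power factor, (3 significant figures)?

0.996

X_L = ωL = 884 Ω
X_C = 1/(ωC) = 702 Ω
Net reactance X = X_L − X_C = 182 Ω
Z = 2000 + j182 Ω
|Z| = √(2000² + 182²) = 2010 Ω
∠Z = arctan(182/2000) = 5.19°
cos φ = cos(5.19°) = 0.996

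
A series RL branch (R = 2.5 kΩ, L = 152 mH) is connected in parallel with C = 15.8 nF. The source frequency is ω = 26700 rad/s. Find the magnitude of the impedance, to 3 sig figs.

X_L = ωL = 4060 Ω
X_C = 1/(ωC) = 2370 Ω
Branch 1 (R+jX_L): Z₁ = 2500 + j4060 Ω, |Z₁| = 4770 Ω
Branch 2 (−jX_C): Z₂ = −j2370 Ω
Parallel: Z = Z₁Z₂/(Z₁+Z₂), |Z| = 3750 Ω, ∠Z = -65.7°

3750 Ω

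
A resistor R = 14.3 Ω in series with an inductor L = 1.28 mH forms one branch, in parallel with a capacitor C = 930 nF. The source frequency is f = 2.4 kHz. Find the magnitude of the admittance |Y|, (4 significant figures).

ω = 2πf = 15080 rad/s
X_L = ωL = 19.30 Ω
X_C = 1/(ωC) = 71.31 Ω
Branch 1 (R+jX_L): Z₁ = 14.30 + j19.30 Ω, |Z₁| = 24.02 Ω
Branch 2 (−jX_C): Z₂ = −j71.31 Ω
Parallel: Z = Z₁Z₂/(Z₁+Z₂), |Z| = 31.76 Ω, ∠Z = 38.09°
|Y| = 1/|Z| = 31.49 mS

31.49 mS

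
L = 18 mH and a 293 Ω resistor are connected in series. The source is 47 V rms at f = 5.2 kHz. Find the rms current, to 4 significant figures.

ω = 2πf = 32670 rad/s
X_L = ωL = 588.1 Ω
Z = 293.0 + j588.1 Ω
|Z| = √(293.0² + 588.1²) = 657.1 Ω
I = V/|Z| = 47/657.1 = 71.53 mA

71.53 mA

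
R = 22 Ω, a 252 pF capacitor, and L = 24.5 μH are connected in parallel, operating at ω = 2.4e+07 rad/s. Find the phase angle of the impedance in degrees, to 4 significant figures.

-5.463°

X_L = ωL = 588.0 Ω
X_C = 1/(ωC) = 165.3 Ω
Parallel: admittances add. Y = 1/R + 1/(jωL) + jωC
Y = (0.04545 + j0.004347) S
|Y| = 0.04566 S → |Z| = 1/|Y| = 21.90 Ω, ∠Z = −∠Y = -5.463°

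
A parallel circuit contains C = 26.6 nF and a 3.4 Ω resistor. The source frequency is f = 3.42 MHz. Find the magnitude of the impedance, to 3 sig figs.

1.56 Ω

ω = 2πf = 2.149e+07 rad/s
X_C = 1/(ωC) = 1.75 Ω
Parallel: admittances add. Y = 1/R + jωC
Y = (0.294 + j0.572) S
|Y| = 0.643 S → |Z| = 1/|Y| = 1.56 Ω, ∠Z = −∠Y = -62.8°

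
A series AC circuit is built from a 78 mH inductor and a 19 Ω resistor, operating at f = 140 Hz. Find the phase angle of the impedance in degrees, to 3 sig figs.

ω = 2πf = 879.6 rad/s
X_L = ωL = 68.6 Ω
Z = 19.0 + j68.6 Ω
|Z| = √(19.0² + 68.6²) = 71.2 Ω
∠Z = arctan(68.6/19.0) = 74.5°

74.5°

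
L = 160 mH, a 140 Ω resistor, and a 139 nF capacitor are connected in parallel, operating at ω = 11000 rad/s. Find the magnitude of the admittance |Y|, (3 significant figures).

7.21 mS

X_L = ωL = 1760 Ω
X_C = 1/(ωC) = 654 Ω
Parallel: admittances add. Y = 1/R + 1/(jωL) + jωC
Y = (0.00714 + j0.000961) S
|Y| = 0.00721 S → |Z| = 1/|Y| = 139 Ω, ∠Z = −∠Y = -7.66°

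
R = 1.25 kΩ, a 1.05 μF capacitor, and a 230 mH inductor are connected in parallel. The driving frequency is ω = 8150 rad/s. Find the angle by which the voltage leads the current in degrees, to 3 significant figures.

-84.3°

X_L = ωL = 1870 Ω
X_C = 1/(ωC) = 117 Ω
Parallel: admittances add. Y = 1/R + 1/(jωL) + jωC
Y = (0.000800 + j0.00802) S
|Y| = 0.00806 S → |Z| = 1/|Y| = 124 Ω, ∠Z = −∠Y = -84.3°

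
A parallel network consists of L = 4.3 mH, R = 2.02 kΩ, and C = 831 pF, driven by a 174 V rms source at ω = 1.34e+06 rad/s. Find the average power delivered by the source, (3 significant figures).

X_L = ωL = 5760 Ω
X_C = 1/(ωC) = 898 Ω
Parallel: admittances add. Y = 1/R + 1/(jωL) + jωC
Y = (0.000495 + j0.000940) S
|Y| = 0.00106 S → |Z| = 1/|Y| = 941 Ω, ∠Z = −∠Y = -62.2°
I = V/|Z| = 185 mA
P = VI cos φ = 174 × 0.185 × cos(-62.2°) = 15.0 W

15.0 W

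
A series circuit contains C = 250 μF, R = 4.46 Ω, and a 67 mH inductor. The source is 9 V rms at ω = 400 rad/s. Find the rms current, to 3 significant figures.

518 mA

X_L = ωL = 26.8 Ω
X_C = 1/(ωC) = 10.0 Ω
Net reactance X = X_L − X_C = 16.8 Ω
Z = 4.46 + j16.8 Ω
|Z| = √(4.46² + 16.8²) = 17.4 Ω
I = V/|Z| = 9/17.4 = 518 mA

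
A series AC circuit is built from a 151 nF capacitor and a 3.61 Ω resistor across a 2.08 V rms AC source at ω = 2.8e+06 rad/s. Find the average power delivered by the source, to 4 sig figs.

X_C = 1/(ωC) = 2.365 Ω
Z = 3.610 − j2.365 Ω
|Z| = √(3.610² + 2.365²) = 4.316 Ω
∠Z = arctan(-2.365/3.610) = -33.23°
I = V/|Z| = 481.9 mA
P = VI cos φ = 2.08 × 0.4819 × cos(-33.23°) = 838.5 mW

838.5 mW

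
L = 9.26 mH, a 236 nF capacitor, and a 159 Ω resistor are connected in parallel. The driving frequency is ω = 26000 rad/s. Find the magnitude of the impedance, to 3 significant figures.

X_L = ωL = 241 Ω
X_C = 1/(ωC) = 163 Ω
Parallel: admittances add. Y = 1/R + 1/(jωL) + jωC
Y = (0.00629 + j0.00198) S
|Y| = 0.00659 S → |Z| = 1/|Y| = 152 Ω, ∠Z = −∠Y = -17.5°

152 Ω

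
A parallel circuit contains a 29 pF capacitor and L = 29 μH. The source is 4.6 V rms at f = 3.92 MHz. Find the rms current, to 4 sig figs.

3.154 mA

ω = 2πf = 2.463e+07 rad/s
X_L = ωL = 714.3 Ω
X_C = 1/(ωC) = 1400 Ω
Parallel: admittances add. Y = 1/(jωL) + jωC
Y = (0 − j0.0006858) S
|Y| = 0.0006858 S → |Z| = 1/|Y| = 1458 Ω, ∠Z = −∠Y = 90.00°
I = V/|Z| = 4.6/1458 = 3.154 mA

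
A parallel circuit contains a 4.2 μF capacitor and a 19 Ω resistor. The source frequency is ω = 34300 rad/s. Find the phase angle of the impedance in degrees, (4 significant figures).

X_C = 1/(ωC) = 6.942 Ω
Parallel: admittances add. Y = 1/R + jωC
Y = (0.05263 + j0.1441) S
|Y| = 0.1534 S → |Z| = 1/|Y| = 6.520 Ω, ∠Z = −∠Y = -69.93°

-69.93°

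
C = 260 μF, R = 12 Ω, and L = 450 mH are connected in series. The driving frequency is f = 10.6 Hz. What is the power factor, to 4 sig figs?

0.3966

ω = 2πf = 66.60 rad/s
X_L = ωL = 29.97 Ω
X_C = 1/(ωC) = 57.75 Ω
Net reactance X = X_L − X_C = -27.78 Ω
Z = 12.00 − j27.78 Ω
|Z| = √(12.00² + 27.78²) = 30.26 Ω
∠Z = arctan(-27.78/12.00) = -66.64°
cos φ = cos(-66.64°) = 0.3966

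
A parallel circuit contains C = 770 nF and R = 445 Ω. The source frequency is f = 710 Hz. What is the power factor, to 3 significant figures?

0.547

ω = 2πf = 4461 rad/s
X_C = 1/(ωC) = 291 Ω
Parallel: admittances add. Y = 1/R + jωC
Y = (0.00225 + j0.00344) S
|Y| = 0.00410 S → |Z| = 1/|Y| = 244 Ω, ∠Z = −∠Y = -56.8°
cos φ = cos(-56.8°) = 0.547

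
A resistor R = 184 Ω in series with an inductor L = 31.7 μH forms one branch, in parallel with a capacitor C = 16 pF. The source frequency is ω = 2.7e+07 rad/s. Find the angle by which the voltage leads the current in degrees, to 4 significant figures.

X_L = ωL = 855.9 Ω
X_C = 1/(ωC) = 2315 Ω
Branch 1 (R+jX_L): Z₁ = 184.0 + j855.9 Ω, |Z₁| = 875.5 Ω
Branch 2 (−jX_C): Z₂ = −j2315 Ω
Parallel: Z = Z₁Z₂/(Z₁+Z₂), |Z| = 1378 Ω, ∠Z = 70.68°

70.68°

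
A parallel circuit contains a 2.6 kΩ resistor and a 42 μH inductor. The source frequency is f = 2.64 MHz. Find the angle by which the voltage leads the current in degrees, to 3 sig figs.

75.0°

ω = 2πf = 1.659e+07 rad/s
X_L = ωL = 697 Ω
Parallel: admittances add. Y = 1/R + 1/(jωL)
Y = (0.000385 − j0.00144) S
|Y| = 0.00149 S → |Z| = 1/|Y| = 673 Ω, ∠Z = −∠Y = 75.0°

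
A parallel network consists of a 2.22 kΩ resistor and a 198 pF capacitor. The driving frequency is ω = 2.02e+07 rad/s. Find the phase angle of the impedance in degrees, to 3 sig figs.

X_C = 1/(ωC) = 250 Ω
Parallel: admittances add. Y = 1/R + jωC
Y = (0.000450 + j0.00400) S
|Y| = 0.00402 S → |Z| = 1/|Y| = 248 Ω, ∠Z = −∠Y = -83.6°

-83.6°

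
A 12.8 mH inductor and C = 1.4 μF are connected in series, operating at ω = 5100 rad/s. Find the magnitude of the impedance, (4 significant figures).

74.78 Ω

X_L = ωL = 65.28 Ω
X_C = 1/(ωC) = 140.1 Ω
Net reactance X = X_L − X_C = -74.78 Ω
Z = − j74.78 Ω
|Z| = √(0² + 74.78²) = 74.78 Ω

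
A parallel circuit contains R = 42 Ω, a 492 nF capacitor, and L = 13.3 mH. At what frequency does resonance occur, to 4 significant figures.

ω₀ = 1/√(LC) = 1/√(0.0133 × 4.92e-07) = 12360 rad/s
f₀ = ω₀/(2π) = 1.967 kHz

1.967 kHz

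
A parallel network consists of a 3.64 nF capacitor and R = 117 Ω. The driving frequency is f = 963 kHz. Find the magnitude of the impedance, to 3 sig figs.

ω = 2πf = 6.051e+06 rad/s
X_C = 1/(ωC) = 45.4 Ω
Parallel: admittances add. Y = 1/R + jωC
Y = (0.00855 + j0.0220) S
|Y| = 0.0236 S → |Z| = 1/|Y| = 42.3 Ω, ∠Z = −∠Y = -68.8°

42.3 Ω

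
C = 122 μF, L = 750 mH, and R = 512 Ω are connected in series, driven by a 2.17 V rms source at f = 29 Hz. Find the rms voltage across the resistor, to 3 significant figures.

2.14 V

ω = 2πf = 182.2 rad/s
X_L = ωL = 137 Ω
X_C = 1/(ωC) = 45.0 Ω
Net reactance X = X_L − X_C = 91.7 Ω
Z = 512 + j91.7 Ω
|Z| = √(512² + 91.7²) = 520 Ω
I = V/|Z| = 4.17 mA
V_R = I·|Z_R| = 0.00417 × 512 = 2.14 V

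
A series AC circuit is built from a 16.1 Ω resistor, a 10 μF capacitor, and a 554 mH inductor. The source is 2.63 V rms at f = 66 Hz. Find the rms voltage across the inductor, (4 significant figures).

30.62 V

ω = 2πf = 414.7 rad/s
X_L = ωL = 229.7 Ω
X_C = 1/(ωC) = 241.1 Ω
Net reactance X = X_L − X_C = -11.41 Ω
Z = 16.10 − j11.41 Ω
|Z| = √(16.10² + 11.41²) = 19.73 Ω
I = V/|Z| = 133.3 mA
V_L = I·|Z_L| = 0.1333 × 229.7 = 30.62 V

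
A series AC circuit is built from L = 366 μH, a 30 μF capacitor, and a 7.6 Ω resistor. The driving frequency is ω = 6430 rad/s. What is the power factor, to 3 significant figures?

X_L = ωL = 2.35 Ω
X_C = 1/(ωC) = 5.18 Ω
Net reactance X = X_L − X_C = -2.83 Ω
Z = 7.60 − j2.83 Ω
|Z| = √(7.60² + 2.83²) = 8.11 Ω
∠Z = arctan(-2.83/7.60) = -20.4°
cos φ = cos(-20.4°) = 0.937

0.937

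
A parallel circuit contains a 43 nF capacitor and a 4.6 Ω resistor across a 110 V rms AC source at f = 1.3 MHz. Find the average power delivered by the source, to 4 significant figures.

ω = 2πf = 8.168e+06 rad/s
X_C = 1/(ωC) = 2.847 Ω
Parallel: admittances add. Y = 1/R + jωC
Y = (0.2174 + j0.3512) S
|Y| = 0.4131 S → |Z| = 1/|Y| = 2.421 Ω, ∠Z = −∠Y = -58.24°
I = V/|Z| = 45.44 A
P = VI cos φ = 110 × 45.44 × cos(-58.24°) = 2.630 kW

2.630 kW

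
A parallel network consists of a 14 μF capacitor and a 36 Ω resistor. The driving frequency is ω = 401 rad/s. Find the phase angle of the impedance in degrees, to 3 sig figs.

X_C = 1/(ωC) = 178 Ω
Parallel: admittances add. Y = 1/R + jωC
Y = (0.0278 + j0.00561) S
|Y| = 0.0283 S → |Z| = 1/|Y| = 35.3 Ω, ∠Z = −∠Y = -11.4°

-11.4°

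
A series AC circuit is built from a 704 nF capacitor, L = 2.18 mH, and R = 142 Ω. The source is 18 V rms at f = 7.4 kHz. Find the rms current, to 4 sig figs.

113.4 mA

ω = 2πf = 46500 rad/s
X_L = ωL = 101.4 Ω
X_C = 1/(ωC) = 30.55 Ω
Net reactance X = X_L − X_C = 70.81 Ω
Z = 142.0 + j70.81 Ω
|Z| = √(142.0² + 70.81²) = 158.7 Ω
I = V/|Z| = 18/158.7 = 113.4 mA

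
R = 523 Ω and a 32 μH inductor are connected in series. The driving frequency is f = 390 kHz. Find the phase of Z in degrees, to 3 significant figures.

ω = 2πf = 2.45e+06 rad/s
X_L = ωL = 78.4 Ω
Z = 523 + j78.4 Ω
|Z| = √(523² + 78.4²) = 529 Ω
∠Z = arctan(78.4/523) = 8.53°

8.53°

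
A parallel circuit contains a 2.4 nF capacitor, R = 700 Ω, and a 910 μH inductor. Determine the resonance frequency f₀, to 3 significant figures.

ω₀ = 1/√(LC) = 1/√(0.00091 × 2.4e-09) = 676700 rad/s
f₀ = ω₀/(2π) = 108 kHz

108 kHz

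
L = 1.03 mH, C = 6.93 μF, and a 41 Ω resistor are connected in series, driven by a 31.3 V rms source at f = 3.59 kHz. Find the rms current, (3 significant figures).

706 mA

ω = 2πf = 22560 rad/s
X_L = ωL = 23.2 Ω
X_C = 1/(ωC) = 6.40 Ω
Net reactance X = X_L − X_C = 16.8 Ω
Z = 41.0 + j16.8 Ω
|Z| = √(41.0² + 16.8²) = 44.3 Ω
I = V/|Z| = 31.3/44.3 = 706 mA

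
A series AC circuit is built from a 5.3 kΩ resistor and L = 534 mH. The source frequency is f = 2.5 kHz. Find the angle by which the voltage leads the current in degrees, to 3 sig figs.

ω = 2πf = 15710 rad/s
X_L = ωL = 8390 Ω
Z = 5300 + j8390 Ω
|Z| = √(5300² + 8390²) = 9920 Ω
∠Z = arctan(8390/5300) = 57.7°

57.7°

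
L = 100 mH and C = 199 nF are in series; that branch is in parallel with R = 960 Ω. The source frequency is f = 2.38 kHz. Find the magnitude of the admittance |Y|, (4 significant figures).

1.352 mS

ω = 2πf = 14950 rad/s
X_L = ωL = 1495 Ω
X_C = 1/(ωC) = 336.0 Ω
Branch 1: Z₁ = R = 960.0 Ω
Branch 2 (series LC): Z₂ = j(X_L − X_C) = j1159 Ω
Parallel: Z = Z₁Z₂/(Z₁+Z₂), |Z| = 739.4 Ω, ∠Z = 39.63°
|Y| = 1/|Z| = 1.352 mS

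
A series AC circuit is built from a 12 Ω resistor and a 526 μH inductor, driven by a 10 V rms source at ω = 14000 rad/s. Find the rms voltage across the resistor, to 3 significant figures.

8.52 V

X_L = ωL = 7.36 Ω
Z = 12.0 + j7.36 Ω
|Z| = √(12.0² + 7.36²) = 14.1 Ω
I = V/|Z| = 710 mA
V_R = I·|Z_R| = 0.710 × 12.0 = 8.52 V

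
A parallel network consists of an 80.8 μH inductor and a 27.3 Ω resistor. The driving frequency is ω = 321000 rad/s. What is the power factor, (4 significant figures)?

X_L = ωL = 25.94 Ω
Parallel: admittances add. Y = 1/R + 1/(jωL)
Y = (0.03663 − j0.03856) S
|Y| = 0.05318 S → |Z| = 1/|Y| = 18.80 Ω, ∠Z = −∠Y = 46.47°
cos φ = cos(46.47°) = 0.6888

0.6888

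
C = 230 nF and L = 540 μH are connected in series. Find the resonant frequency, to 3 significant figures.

ω₀ = 1/√(LC) = 1/√(0.00054 × 2.3e-07) = 89730 rad/s
f₀ = ω₀/(2π) = 14.3 kHz

14.3 kHz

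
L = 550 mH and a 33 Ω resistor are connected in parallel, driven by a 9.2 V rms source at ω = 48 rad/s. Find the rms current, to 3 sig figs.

X_L = ωL = 26.4 Ω
Parallel: admittances add. Y = 1/R + 1/(jωL)
Y = (0.0303 − j0.0379) S
|Y| = 0.0485 S → |Z| = 1/|Y| = 20.6 Ω, ∠Z = −∠Y = 51.3°
I = V/|Z| = 9.2/20.6 = 446 mA

446 mA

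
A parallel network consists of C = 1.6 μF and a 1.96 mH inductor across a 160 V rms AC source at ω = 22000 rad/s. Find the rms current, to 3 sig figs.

X_L = ωL = 43.1 Ω
X_C = 1/(ωC) = 28.4 Ω
Parallel: admittances add. Y = 1/(jωL) + jωC
Y = (0 + j0.0120) S
|Y| = 0.0120 S → |Z| = 1/|Y| = 83.3 Ω, ∠Z = −∠Y = -90.0°
I = V/|Z| = 160/83.3 = 1.92 A

1.92 A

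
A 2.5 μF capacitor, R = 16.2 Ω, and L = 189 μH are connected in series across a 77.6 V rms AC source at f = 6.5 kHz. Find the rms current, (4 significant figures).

4.751 A

ω = 2πf = 40840 rad/s
X_L = ωL = 7.719 Ω
X_C = 1/(ωC) = 9.794 Ω
Net reactance X = X_L − X_C = -2.075 Ω
Z = 16.20 − j2.075 Ω
|Z| = √(16.20² + 2.075²) = 16.33 Ω
I = V/|Z| = 77.6/16.33 = 4.751 A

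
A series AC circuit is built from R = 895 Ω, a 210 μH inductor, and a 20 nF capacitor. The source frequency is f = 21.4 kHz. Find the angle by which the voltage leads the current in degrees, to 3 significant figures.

-21.0°

ω = 2πf = 134500 rad/s
X_L = ωL = 28.2 Ω
X_C = 1/(ωC) = 372 Ω
Net reactance X = X_L − X_C = -344 Ω
Z = 895 − j344 Ω
|Z| = √(895² + 344²) = 959 Ω
∠Z = arctan(-344/895) = -21.0°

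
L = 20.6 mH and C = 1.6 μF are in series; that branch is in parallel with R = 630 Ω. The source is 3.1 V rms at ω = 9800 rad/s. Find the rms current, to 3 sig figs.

X_L = ωL = 202 Ω
X_C = 1/(ωC) = 63.8 Ω
Branch 1: Z₁ = R = 630 Ω
Branch 2 (series LC): Z₂ = j(X_L − X_C) = j138 Ω
Parallel: Z = Z₁Z₂/(Z₁+Z₂), |Z| = 135 Ω, ∠Z = 77.6°
I = V/|Z| = 3.1/135 = 23.0 mA

23.0 mA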